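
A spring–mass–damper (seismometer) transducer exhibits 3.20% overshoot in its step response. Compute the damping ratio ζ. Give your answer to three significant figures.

From %OS = 100·exp(−πζ/√(1−ζ²)), invert to get ζ = −ln(OS)/√(π² + ln²(OS)) with OS = 0.0320.
−ln 0.0320 = 3.442, so ζ = 3.442/√(π² + 11.85) = 0.739.

ζ ≈ 0.739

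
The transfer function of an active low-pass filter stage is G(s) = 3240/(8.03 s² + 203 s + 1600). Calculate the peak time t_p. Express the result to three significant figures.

Dividing through by 8.03: denominator becomes s² + 25.28 s + 199.3.
So ω_n = √199.3 = 14.1 rad/s and ζ = 25.28/(2·14.1) = 0.895.
ω_d = 14.1·√(1 − 0.895²) = 6.28 rad/s. t_p = π/ω_d = 0.500 s.

t_p ≈ 0.500 s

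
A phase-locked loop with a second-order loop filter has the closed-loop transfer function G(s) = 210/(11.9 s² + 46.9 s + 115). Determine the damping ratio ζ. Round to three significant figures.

ζ ≈ 0.634

Dividing through by 11.9: denominator becomes s² + 3.941 s + 9.664.
So ω_n = √9.664 = 3.11 rad/s and ζ = 3.941/(2·3.11) = 0.634.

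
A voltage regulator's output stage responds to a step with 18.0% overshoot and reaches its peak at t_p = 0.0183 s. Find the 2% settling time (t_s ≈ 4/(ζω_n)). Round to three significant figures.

t_s ≈ 0.0427 s

ζ from %OS: ζ = |ln 0.180|/√(π²+ln²0.180) = 0.479.
From t_p = π/ω_d, ω_d = π/0.0183 = 172 rad/s, so ω_n = ω_d/√(1−ζ²) = 196 rad/s.
t_s ≈ 4/(ζω_n) = 4/(0.479·196) = 0.0427 s.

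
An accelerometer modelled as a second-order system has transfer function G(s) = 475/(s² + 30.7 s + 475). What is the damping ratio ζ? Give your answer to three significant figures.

ζ ≈ 0.704

Matching coefficients with s² + 2ζω_n s + ω_n² gives ω_n² = 475 ⇒ ω_n = 21.8 rad/s, and ζ = 30.7/(2ω_n) = 0.704.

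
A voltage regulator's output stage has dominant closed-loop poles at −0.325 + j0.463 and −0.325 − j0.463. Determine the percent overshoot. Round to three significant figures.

%OS ≈ 11.0%

The poles are at −σ ± jω_d with σ = 0.325 and ω_d = 0.463, so ω_n = √(σ²+ω_d²) = 0.566 rad/s and ζ = σ/ω_n = 0.575.
%OS = 100 e^{−πζ/√(1−ζ²)} with ζ = 0.575 gives 11.0%.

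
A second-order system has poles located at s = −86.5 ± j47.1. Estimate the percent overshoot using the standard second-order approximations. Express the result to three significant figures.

%OS ≈ 0.312%

The poles are at −σ ± jω_d with σ = 86.5 and ω_d = 47.1, so ω_n = √(σ²+ω_d²) = 98.5 rad/s and ζ = σ/ω_n = 0.878.
%OS = 100 e^{−πζ/√(1−ζ²)} with ζ = 0.878 gives 0.312%.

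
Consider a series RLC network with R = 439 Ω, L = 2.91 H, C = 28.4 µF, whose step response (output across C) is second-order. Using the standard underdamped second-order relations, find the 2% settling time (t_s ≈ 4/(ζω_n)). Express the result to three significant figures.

t_s ≈ 0.0530 s

For a series RLC circuit (capacitor voltage as output), ω_n = 1/√(LC) = 1/√(2.91 H · 28.4 µF) = 110 rad/s.
ζ = (R/2)·√(C/L) = (439/2)·√(28.4 µF/2.91 H) = 0.686.
t_s ≈ 4/(ζω_n) = 0.0530 s.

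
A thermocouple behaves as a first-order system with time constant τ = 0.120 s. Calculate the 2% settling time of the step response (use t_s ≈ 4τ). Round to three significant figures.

t_s ≈ 4τ = 0.480 s.

t_s ≈ 0.480 s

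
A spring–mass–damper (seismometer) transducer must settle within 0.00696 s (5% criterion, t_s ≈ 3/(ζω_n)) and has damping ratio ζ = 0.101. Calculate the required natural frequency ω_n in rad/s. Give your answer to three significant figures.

Rearranging t_s ≈ 3/(ζω_n) gives ω_n = 3/(ζ·t_s) = 3/(0.101 × 0.00696) = 4270 rad/s.

ω_n ≈ 4270 rad/s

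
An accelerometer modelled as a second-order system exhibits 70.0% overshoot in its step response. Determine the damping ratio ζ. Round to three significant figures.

Inverting the overshoot relation: ζ = |ln 0.700|/√(π² + ln²0.700) = 0.113.

ζ ≈ 0.113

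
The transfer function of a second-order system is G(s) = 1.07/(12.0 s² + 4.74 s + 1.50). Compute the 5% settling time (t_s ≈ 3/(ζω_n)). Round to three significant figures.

Dividing through by 12.0: denominator becomes s² + 0.3950 s + 0.1250.
So ω_n = √0.1250 = 0.354 rad/s and ζ = 0.3950/(2·0.354) = 0.559.
t_s ≈ 3/(ζω_n) = 15.2 s.

t_s ≈ 15.2 s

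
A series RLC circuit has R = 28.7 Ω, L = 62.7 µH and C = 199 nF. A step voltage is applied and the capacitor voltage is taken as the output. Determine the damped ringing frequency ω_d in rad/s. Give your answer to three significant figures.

ω_d ≈ 167000 rad/s

For a series RLC circuit (capacitor voltage as output), ω_n = 1/√(LC) = 1/√(62.7 µH · 199 nF) = 283000 rad/s.
ζ = (R/2)·√(C/L) = (28.7/2)·√(199 nF/62.7 µH) = 0.808.
ω_d = 283000·√(1 − 0.808²) = 167000 rad/s.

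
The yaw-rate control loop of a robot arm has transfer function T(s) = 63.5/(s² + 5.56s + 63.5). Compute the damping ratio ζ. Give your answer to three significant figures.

ζ ≈ 0.349

Matching coefficients with s² + 2ζω_n s + ω_n² gives ω_n² = 63.5 ⇒ ω_n = 7.97 rad/s, and ζ = 5.56/(2ω_n) = 0.349.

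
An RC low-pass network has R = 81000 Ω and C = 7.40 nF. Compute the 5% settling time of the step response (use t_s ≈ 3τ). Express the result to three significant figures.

τ = RC = 81000 × 7.40 nF = 0.000599 s.
t_s ≈ 3τ = 0.00180 s.

t_s ≈ 0.00180 s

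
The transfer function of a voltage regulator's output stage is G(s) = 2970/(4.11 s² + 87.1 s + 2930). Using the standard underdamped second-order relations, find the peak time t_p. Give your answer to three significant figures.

Dividing through by 4.11: denominator becomes s² + 21.19 s + 712.9.
So ω_n = √712.9 = 26.7 rad/s and ζ = 21.19/(2·26.7) = 0.397.
ω_d = 26.7·√(1 − 0.397²) = 24.5 rad/s. t_p = π/ω_d = 0.128 s.

t_p ≈ 0.128 s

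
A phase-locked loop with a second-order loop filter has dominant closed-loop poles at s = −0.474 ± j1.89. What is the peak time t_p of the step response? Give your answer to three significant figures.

t_p ≈ 1.66 s

t_p = π/ω_d with ω_d = 1.89 (the imaginary part), so t_p = 1.66 s.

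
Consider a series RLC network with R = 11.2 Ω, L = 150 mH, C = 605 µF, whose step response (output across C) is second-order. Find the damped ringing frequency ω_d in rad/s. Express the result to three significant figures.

ω_d ≈ 98.1 rad/s

For a series RLC circuit (capacitor voltage as output), ω_n = 1/√(LC) = 1/√(150 mH · 605 µF) = 105 rad/s.
ζ = (R/2)·√(C/L) = (11.2/2)·√(605 µF/150 mH) = 0.356.
ω_d = 105·√(1 − 0.356²) = 98.1 rad/s.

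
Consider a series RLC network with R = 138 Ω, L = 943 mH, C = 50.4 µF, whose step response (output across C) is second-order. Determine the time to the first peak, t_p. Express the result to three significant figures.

For a series RLC circuit (capacitor voltage as output), ω_n = 1/√(LC) = 1/√(943 mH · 50.4 µF) = 145 rad/s.
ζ = (R/2)·√(C/L) = (138/2)·√(50.4 µF/943 mH) = 0.504.
ω_d = ω_n√(1−ζ²) = 125 rad/s. t_p = π/ω_d = 0.0251 s.

t_p ≈ 0.0251 s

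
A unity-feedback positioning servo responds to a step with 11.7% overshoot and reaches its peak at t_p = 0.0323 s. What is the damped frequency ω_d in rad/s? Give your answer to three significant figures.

ω_d ≈ 97.3 rad/s

t_p = π/ω_d, so ω_d = π/0.0323 = 97.3 rad/s.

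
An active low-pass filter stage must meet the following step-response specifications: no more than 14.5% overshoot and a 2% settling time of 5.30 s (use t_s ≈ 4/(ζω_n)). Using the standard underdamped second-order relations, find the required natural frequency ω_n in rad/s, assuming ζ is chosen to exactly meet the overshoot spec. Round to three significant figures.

ζ = −ln(OS)/√(π² + (ln OS)²). With OS = 0.145, ln OS = −1.931 and ζ = 1.931/3.688 = 0.524.
From t_s ≈ 4/(ζω_n): ω_n = 4/(ζ·t_s) = 4/(0.524·5.30) = 1.44 rad/s.

ω_n ≈ 1.44 rad/s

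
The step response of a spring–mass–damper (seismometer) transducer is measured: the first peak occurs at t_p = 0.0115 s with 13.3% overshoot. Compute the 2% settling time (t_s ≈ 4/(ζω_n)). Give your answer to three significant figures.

t_s ≈ 0.0228 s

From the overshoot, ζ = −ln(OS)/√(π²+ln²(OS)) = 0.540.
From t_p = π/ω_d, ω_d = π/0.0115 = 273 rad/s, so ω_n = ω_d/√(1−ζ²) = 325 rad/s.
t_s ≈ 4/(ζω_n) = 4/(0.540·325) = 0.0228 s.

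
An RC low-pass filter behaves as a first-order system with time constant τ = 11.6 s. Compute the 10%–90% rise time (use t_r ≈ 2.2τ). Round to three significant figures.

t_r ≈ 25.5 s

t_r ≈ 2.2τ = 25.5 s.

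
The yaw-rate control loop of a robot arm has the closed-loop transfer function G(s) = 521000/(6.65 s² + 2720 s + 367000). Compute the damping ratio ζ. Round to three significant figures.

Dividing through by 6.65: denominator becomes s² + 409.0 s + 55190.
So ω_n = √55190 = 235 rad/s and ζ = 409.0/(2·235) = 0.871.

ζ ≈ 0.871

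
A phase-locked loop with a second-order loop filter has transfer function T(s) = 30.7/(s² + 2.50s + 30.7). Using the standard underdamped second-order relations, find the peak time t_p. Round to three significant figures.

t_p ≈ 0.582 s

Comparing the denominator to s² + 2ζω_n s + ω_n²: ω_n = √30.7 = 5.54 rad/s, and 2ζω_n = 2.50 so ζ = 2.50/(2·5.54) = 0.226.
ω_d = ω_n√(1−ζ²) = 5.40 rad/s. Then t_p = π/ω_d = 0.582 s.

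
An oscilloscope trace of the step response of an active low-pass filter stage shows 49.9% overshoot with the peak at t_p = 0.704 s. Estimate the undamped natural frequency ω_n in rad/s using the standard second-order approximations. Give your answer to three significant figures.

ω_n ≈ 4.57 rad/s

The overshoot fixes ζ = −ln(OS)/√(π²+ln²(OS)) = 0.216.
From t_p = π/ω_d, ω_d = π/0.704 = 4.46 rad/s, so ω_n = ω_d/√(1−ζ²) = 4.57 rad/s.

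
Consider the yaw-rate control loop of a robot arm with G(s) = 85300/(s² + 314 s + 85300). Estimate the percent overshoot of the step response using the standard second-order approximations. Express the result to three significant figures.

Comparing the denominator to s² + 2ζω_n s + ω_n²: ω_n = √85300 = 292 rad/s, and 2ζω_n = 314 so ζ = 314/(2·292) = 0.538.
%OS = 100 e^{−πζ/√(1−ζ²)} with ζ = 0.538 gives 13.5%.

%OS ≈ 13.5%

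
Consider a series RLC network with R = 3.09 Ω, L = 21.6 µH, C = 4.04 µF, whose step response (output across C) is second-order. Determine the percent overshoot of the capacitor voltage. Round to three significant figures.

For a series RLC circuit (capacitor voltage as output), ω_n = 1/√(LC) = 1/√(21.6 µH · 4.04 µF) = 107000 rad/s.
ζ = (R/2)·√(C/L) = (3.09/2)·√(4.04 µF/21.6 µH) = 0.668.
Overshoot: exp(−π·0.668/√(1−0.668²)) = 0.0595, i.e. 5.95%.

%OS ≈ 5.95%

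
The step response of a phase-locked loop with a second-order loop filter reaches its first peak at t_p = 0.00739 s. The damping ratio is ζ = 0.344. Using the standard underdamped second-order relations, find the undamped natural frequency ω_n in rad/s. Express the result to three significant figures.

Peak time t_p = π/ω_d, so ω_d = π/t_p = π/0.00739 = 425 rad/s.
ω_n = ω_d/√(1−ζ²) = 425/√0.882 = 453 rad/s.

ω_n ≈ 453 rad/s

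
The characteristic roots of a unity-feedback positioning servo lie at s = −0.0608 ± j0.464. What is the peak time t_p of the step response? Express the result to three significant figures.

t_p = π/ω_d with ω_d = 0.464 (the imaginary part), so t_p = 6.77 s.

t_p ≈ 6.77 s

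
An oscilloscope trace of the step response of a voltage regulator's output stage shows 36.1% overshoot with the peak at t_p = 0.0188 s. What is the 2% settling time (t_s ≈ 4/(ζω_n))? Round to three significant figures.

t_s ≈ 0.0738 s

ζ from %OS: ζ = |ln 0.361|/√(π²+ln²0.361) = 0.308.
t_p = π/ω_d ⇒ ω_d = 167 rad/s; then ω_n = ω_d/√(1−ζ²) = 176 rad/s.
t_s ≈ 4/(ζω_n) = 4/(0.308·176) = 0.0738 s.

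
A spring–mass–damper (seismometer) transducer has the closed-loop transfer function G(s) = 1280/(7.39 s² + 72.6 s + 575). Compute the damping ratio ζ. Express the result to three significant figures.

ζ ≈ 0.557

Dividing through by 7.39: denominator becomes s² + 9.824 s + 77.81.
So ω_n = √77.81 = 8.82 rad/s and ζ = 9.824/(2·8.82) = 0.557.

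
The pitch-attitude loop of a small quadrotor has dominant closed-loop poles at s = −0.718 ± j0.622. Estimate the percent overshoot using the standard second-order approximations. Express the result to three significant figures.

%OS ≈ 2.66%

With σ = 0.718, ω_d = 0.622: ω_n = √(σ²+ω_d²) = 0.950 rad/s, ζ = σ/ω_n = 0.756.
Overshoot: exp(−π·0.756/√(1−0.756²)) = 0.0266, i.e. 2.66%.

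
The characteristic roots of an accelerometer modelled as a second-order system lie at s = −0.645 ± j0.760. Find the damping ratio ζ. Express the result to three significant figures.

ζ ≈ 0.647

With σ = 0.645, ω_d = 0.760: ω_n = √(σ²+ω_d²) = 0.997 rad/s, ζ = σ/ω_n = 0.647.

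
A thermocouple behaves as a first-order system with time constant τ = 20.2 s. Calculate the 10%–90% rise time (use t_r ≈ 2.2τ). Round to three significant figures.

t_r ≈ 2.2τ = 44.4 s.

t_r ≈ 44.4 s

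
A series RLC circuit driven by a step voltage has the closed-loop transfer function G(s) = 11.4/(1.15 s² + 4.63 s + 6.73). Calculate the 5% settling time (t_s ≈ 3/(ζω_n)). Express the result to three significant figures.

Dividing through by 1.15: denominator becomes s² + 4.026 s + 5.852.
So ω_n = √5.852 = 2.42 rad/s and ζ = 4.026/(2·2.42) = 0.832.
t_s ≈ 3/(ζω_n) = 1.49 s.

t_s ≈ 1.49 s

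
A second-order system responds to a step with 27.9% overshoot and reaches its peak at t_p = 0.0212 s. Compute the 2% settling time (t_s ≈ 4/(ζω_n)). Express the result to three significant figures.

From the overshoot, ζ = −ln(OS)/√(π²+ln²(OS)) = 0.376.
t_p = π/ω_d ⇒ ω_d = 148 rad/s; then ω_n = ω_d/√(1−ζ²) = 160 rad/s.
t_s ≈ 4/(ζω_n) = 4/(0.376·160) = 0.0664 s.

t_s ≈ 0.0664 s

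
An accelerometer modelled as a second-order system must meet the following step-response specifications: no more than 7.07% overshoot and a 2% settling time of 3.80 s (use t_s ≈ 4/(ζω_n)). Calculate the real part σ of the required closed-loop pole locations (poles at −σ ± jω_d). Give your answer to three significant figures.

The settling-time spec alone fixes σ = ζω_n = 4/t_s = 4/3.80 = 1.05.
(Overshoot then fixes ζ = 0.645 and hence ω_d = σ·√(1−ζ²)/ζ = 1.25 rad/s.)

σ ≈ 1.05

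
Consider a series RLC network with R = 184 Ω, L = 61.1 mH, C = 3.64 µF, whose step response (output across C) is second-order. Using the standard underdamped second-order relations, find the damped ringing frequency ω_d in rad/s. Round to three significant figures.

For a series RLC circuit (capacitor voltage as output), ω_n = 1/√(LC) = 1/√(61.1 mH · 3.64 µF) = 2120 rad/s.
ζ = (R/2)·√(C/L) = (184/2)·√(3.64 µF/61.1 mH) = 0.710.
ω_d = ω_n√(1−ζ²) = 1490 rad/s.

ω_d ≈ 1490 rad/s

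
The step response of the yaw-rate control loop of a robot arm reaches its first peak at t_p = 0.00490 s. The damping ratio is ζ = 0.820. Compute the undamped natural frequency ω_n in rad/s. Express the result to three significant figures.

ω_n ≈ 1120 rad/s

Peak time t_p = π/ω_d, so ω_d = π/t_p = π/0.00490 = 641 rad/s.
ω_n = ω_d/√(1−ζ²) = 641/√0.328 = 1120 rad/s.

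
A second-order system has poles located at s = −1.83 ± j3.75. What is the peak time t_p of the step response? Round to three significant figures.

t_p ≈ 0.838 s

t_p = π/ω_d with ω_d = 3.75 (the imaginary part), so t_p = 0.838 s.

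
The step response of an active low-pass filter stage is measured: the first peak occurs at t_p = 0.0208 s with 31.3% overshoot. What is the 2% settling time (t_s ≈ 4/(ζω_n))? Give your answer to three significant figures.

t_s ≈ 0.0716 s

ζ from %OS: ζ = |ln 0.313|/√(π²+ln²0.313) = 0.347.
From t_p = π/ω_d, ω_d = π/0.0208 = 151 rad/s, so ω_n = ω_d/√(1−ζ²) = 161 rad/s.
t_s ≈ 4/(ζω_n) = 4/(0.347·161) = 0.0716 s.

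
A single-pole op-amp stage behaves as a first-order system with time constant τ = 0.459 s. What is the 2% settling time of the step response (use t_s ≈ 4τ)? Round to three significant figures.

t_s ≈ 4τ = 1.84 s.

t_s ≈ 1.84 s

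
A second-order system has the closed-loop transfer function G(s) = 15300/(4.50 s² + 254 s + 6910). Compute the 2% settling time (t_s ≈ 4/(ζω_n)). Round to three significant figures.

t_s ≈ 0.142 s

Dividing through by 4.50: denominator becomes s² + 56.44 s + 1536.
So ω_n = √1536 = 39.2 rad/s and ζ = 56.44/(2·39.2) = 0.720.
t_s ≈ 4/(ζω_n) = 0.142 s.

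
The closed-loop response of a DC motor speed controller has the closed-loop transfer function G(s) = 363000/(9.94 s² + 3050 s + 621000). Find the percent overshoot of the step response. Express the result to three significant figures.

%OS ≈ 8.69%

Dividing through by 9.94: denominator becomes s² + 306.8 s + 62470.
So ω_n = √62470 = 250 rad/s and ζ = 306.8/(2·250) = 0.614.
%OS = 100 e^{−πζ/√(1−ζ²)} with ζ = 0.614 gives 8.69%.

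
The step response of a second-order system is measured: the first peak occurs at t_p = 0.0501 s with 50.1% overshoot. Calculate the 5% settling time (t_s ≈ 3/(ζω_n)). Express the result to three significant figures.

t_s ≈ 0.217 s

ζ from %OS: ζ = |ln 0.501|/√(π²+ln²0.501) = 0.215.
From t_p = π/ω_d, ω_d = π/0.0501 = 62.7 rad/s, so ω_n = ω_d/√(1−ζ²) = 64.2 rad/s.
t_s ≈ 3/(ζω_n) = 3/(0.215·64.2) = 0.217 s.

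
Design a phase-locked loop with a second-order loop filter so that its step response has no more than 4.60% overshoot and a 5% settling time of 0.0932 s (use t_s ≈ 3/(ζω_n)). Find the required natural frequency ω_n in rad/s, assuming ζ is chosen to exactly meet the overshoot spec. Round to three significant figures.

Inverting the overshoot relation: ζ = |ln 0.0460|/√(π² + ln²0.0460) = 0.700.
Then ω_n = 3/(ζ t_s) = 3/(0.700 × 0.0932) = 46.0 rad/s.

ω_n ≈ 46.0 rad/s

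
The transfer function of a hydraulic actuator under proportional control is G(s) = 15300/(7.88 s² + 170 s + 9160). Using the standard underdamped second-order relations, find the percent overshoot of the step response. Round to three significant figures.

%OS ≈ 35.1%

Dividing through by 7.88: denominator becomes s² + 21.57 s + 1162.
So ω_n = √1162 = 34.1 rad/s and ζ = 21.57/(2·34.1) = 0.316.
%OS = 100 e^{−πζ/√(1−ζ²)} with ζ = 0.316 gives 35.1%.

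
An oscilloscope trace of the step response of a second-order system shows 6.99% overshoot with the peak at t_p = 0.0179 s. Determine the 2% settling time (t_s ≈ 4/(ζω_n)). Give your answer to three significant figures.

ζ from %OS: ζ = |ln 0.0699|/√(π²+ln²0.0699) = 0.646.
From t_p = π/ω_d, ω_d = π/0.0179 = 176 rad/s, so ω_n = ω_d/√(1−ζ²) = 230 rad/s.
t_s ≈ 4/(ζω_n) = 4/(0.646·230) = 0.0269 s.

t_s ≈ 0.0269 s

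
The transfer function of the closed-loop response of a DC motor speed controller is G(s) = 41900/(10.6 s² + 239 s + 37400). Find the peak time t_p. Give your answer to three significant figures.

t_p ≈ 0.0539 s

Dividing through by 10.6: denominator becomes s² + 22.55 s + 3528.
So ω_n = √3528 = 59.4 rad/s and ζ = 22.55/(2·59.4) = 0.190.
ω_d = ω_n√(1−ζ²) = 58.3 rad/s. t_p = π/ω_d = 0.0539 s.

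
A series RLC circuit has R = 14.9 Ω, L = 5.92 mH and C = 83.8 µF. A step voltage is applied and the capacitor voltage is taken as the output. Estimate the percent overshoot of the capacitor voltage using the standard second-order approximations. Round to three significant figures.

For a series RLC circuit (capacitor voltage as output), ω_n = 1/√(LC) = 1/√(5.92 mH · 83.8 µF) = 1420 rad/s.
ζ = (R/2)·√(C/L) = (14.9/2)·√(83.8 µF/5.92 mH) = 0.886.
Overshoot: exp(−π·0.886/√(1−0.886²)) = 0.00244, i.e. 0.244%.

%OS ≈ 0.244%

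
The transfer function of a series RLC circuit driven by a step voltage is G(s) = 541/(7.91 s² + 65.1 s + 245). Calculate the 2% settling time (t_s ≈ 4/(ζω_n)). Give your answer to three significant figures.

t_s ≈ 0.972 s

Dividing through by 7.91: denominator becomes s² + 8.230 s + 30.97.
So ω_n = √30.97 = 5.57 rad/s and ζ = 8.230/(2·5.57) = 0.739.
t_s ≈ 4/(ζω_n) = 0.972 s.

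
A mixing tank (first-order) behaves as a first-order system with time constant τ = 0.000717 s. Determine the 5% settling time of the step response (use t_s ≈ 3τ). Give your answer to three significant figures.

t_s ≈ 0.00215 s

t_s ≈ 3τ = 0.00215 s.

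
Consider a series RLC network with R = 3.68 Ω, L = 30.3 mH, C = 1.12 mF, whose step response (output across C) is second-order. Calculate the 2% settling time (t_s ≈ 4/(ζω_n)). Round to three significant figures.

For a series RLC circuit (capacitor voltage as output), ω_n = 1/√(LC) = 1/√(30.3 mH · 1.12 mF) = 172 rad/s.
ζ = (R/2)·√(C/L) = (3.68/2)·√(1.12 mF/30.3 mH) = 0.354.
t_s ≈ 4/(ζω_n) = 0.0659 s.

t_s ≈ 0.0659 s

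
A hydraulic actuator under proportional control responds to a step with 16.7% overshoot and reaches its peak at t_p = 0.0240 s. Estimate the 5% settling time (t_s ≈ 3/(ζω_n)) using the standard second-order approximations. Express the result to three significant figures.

t_s ≈ 0.0402 s

ζ from %OS: ζ = |ln 0.167|/√(π²+ln²0.167) = 0.495.
t_p = π/ω_d ⇒ ω_d = 131 rad/s; then ω_n = ω_d/√(1−ζ²) = 151 rad/s.
t_s ≈ 3/(ζω_n) = 3/(0.495·151) = 0.0402 s.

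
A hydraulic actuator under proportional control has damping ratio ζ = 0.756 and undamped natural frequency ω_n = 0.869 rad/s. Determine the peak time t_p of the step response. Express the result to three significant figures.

The damped frequency is ω_d = ω_n√(1−ζ²) = 0.869·√(1−0.572) = 0.569 rad/s.
Peak time t_p = π/ω_d = π/0.569 = 5.52 s.

t_p ≈ 5.52 s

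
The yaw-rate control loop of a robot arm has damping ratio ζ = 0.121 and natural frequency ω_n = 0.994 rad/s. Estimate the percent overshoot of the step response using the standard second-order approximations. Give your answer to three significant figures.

For an underdamped second-order system, %OS = 100·exp(−πζ/√(1−ζ²)).
πζ/√(1−ζ²) = π·0.121/√(1−0.0146) = 0.3829, so %OS = 100·e^(−0.3829) = 68.2%.

%OS ≈ 68.2%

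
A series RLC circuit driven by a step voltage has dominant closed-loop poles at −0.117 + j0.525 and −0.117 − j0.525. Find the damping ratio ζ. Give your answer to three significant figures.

ζ ≈ 0.218

With σ = 0.117, ω_d = 0.525: ω_n = √(σ²+ω_d²) = 0.538 rad/s, ζ = σ/ω_n = 0.218.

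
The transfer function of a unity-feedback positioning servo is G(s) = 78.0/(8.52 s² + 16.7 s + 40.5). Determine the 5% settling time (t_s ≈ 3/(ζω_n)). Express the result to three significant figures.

Dividing through by 8.52: denominator becomes s² + 1.960 s + 4.754.
So ω_n = √4.754 = 2.18 rad/s and ζ = 1.960/(2·2.18) = 0.450.
t_s ≈ 3/(ζω_n) = 3.06 s.

t_s ≈ 3.06 s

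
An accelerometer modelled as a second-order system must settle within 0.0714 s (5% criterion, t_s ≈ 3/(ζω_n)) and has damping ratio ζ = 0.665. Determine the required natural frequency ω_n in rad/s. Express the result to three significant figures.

Rearranging t_s ≈ 3/(ζω_n) gives ω_n = 3/(ζ·t_s) = 3/(0.665 × 0.0714) = 63.2 rad/s.

ω_n ≈ 63.2 rad/s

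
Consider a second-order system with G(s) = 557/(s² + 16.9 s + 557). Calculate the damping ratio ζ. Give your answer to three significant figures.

ζ ≈ 0.358

Comparing the denominator to s² + 2ζω_n s + ω_n²: ω_n = √557 = 23.6 rad/s, and 2ζω_n = 16.9 so ζ = 16.9/(2·23.6) = 0.358.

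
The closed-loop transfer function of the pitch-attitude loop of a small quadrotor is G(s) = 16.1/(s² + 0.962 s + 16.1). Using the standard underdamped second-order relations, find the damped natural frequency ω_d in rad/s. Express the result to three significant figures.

Matching coefficients with s² + 2ζω_n s + ω_n² gives ω_n² = 16.1 ⇒ ω_n = 4.01 rad/s, and ζ = 0.962/(2ω_n) = 0.120.
ω_d = 4.01·√(1 − 0.120²) = 3.98 rad/s.

ω_d ≈ 3.98 rad/s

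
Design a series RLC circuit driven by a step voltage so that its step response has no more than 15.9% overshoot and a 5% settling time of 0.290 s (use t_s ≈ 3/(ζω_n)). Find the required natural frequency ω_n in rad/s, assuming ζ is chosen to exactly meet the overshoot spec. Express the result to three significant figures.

ω_n ≈ 20.5 rad/s

ζ = −ln(OS)/√(π² + (ln OS)²). With OS = 0.159, ln OS = −1.839 and ζ = 1.839/3.640 = 0.505.
From t_s ≈ 3/(ζω_n): ω_n = 3/(ζ·t_s) = 3/(0.505·0.290) = 20.5 rad/s.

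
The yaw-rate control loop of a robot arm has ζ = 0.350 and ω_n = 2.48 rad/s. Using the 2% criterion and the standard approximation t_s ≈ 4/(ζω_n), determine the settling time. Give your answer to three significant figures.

t_s ≈ 4/(ζω_n) = 4/(0.350 × 2.48) = 4.61 s.

t_s ≈ 4.61 s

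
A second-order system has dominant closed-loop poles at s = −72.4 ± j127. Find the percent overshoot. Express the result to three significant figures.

%OS ≈ 16.7%

|pole| = ω_n = √(72.4² + 127²) = 146 rad/s; ζ = cos θ = σ/ω_n = 0.495.
Overshoot: exp(−π·0.495/√(1−0.495²)) = 0.167, i.e. 16.7%.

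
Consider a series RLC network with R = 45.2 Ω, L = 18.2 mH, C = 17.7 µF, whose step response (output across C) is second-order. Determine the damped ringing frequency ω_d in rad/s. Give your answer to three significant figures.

ω_d ≈ 1250 rad/s

For a series RLC circuit (capacitor voltage as output), ω_n = 1/√(LC) = 1/√(18.2 mH · 17.7 µF) = 1760 rad/s.
ζ = (R/2)·√(C/L) = (45.2/2)·√(17.7 µF/18.2 mH) = 0.705.
The damped frequency ω_d = ω_n√(1−ζ²) = 1250 rad/s.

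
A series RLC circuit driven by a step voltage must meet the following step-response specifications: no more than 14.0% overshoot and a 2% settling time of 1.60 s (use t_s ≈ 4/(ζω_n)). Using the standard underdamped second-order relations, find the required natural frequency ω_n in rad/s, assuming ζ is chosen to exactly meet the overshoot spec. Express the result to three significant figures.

ζ = −ln(OS)/√(π² + (ln OS)²). With OS = 0.140, ln OS = −1.966 and ζ = 1.966/3.706 = 0.531.
From t_s ≈ 4/(ζω_n): ω_n = 4/(ζ·t_s) = 4/(0.531·1.60) = 4.71 rad/s.

ω_n ≈ 4.71 rad/s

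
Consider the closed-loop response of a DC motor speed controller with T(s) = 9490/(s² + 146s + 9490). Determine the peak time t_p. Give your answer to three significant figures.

t_p ≈ 0.0487 s

Comparing the denominator to s² + 2ζω_n s + ω_n²: ω_n = √9490 = 97.4 rad/s, and 2ζω_n = 146 so ζ = 146/(2·97.4) = 0.749.
The damped frequency ω_d = ω_n√(1−ζ²) = 64.5 rad/s. Then t_p = π/ω_d = 0.0487 s.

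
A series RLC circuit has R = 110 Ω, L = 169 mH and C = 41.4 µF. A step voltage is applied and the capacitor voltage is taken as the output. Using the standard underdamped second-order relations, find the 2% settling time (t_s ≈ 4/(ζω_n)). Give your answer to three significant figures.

t_s ≈ 0.0123 s

For a series RLC circuit (capacitor voltage as output), ω_n = 1/√(LC) = 1/√(169 mH · 41.4 µF) = 378 rad/s.
ζ = (R/2)·√(C/L) = (110/2)·√(41.4 µF/169 mH) = 0.861.
t_s ≈ 4/(ζω_n) = 0.0123 s.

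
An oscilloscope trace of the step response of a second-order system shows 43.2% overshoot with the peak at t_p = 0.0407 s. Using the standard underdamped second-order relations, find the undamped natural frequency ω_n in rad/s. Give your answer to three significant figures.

ω_n ≈ 79.9 rad/s

From the overshoot, ζ = −ln(OS)/√(π²+ln²(OS)) = 0.258.
From t_p = π/ω_d, ω_d = π/0.0407 = 77.2 rad/s, so ω_n = ω_d/√(1−ζ²) = 79.9 rad/s.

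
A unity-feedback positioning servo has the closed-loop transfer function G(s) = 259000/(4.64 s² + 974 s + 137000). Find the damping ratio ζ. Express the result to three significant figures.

ζ ≈ 0.611

Dividing through by 4.64: denominator becomes s² + 209.9 s + 29530.
So ω_n = √29530 = 172 rad/s and ζ = 209.9/(2·172) = 0.611.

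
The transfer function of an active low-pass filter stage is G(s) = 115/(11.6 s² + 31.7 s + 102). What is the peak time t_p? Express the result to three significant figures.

Dividing through by 11.6: denominator becomes s² + 2.733 s + 8.793.
So ω_n = √8.793 = 2.97 rad/s and ζ = 2.733/(2·2.97) = 0.461.
ω_d = ω_n√(1−ζ²) = 2.63 rad/s. t_p = π/ω_d = 1.19 s.

t_p ≈ 1.19 s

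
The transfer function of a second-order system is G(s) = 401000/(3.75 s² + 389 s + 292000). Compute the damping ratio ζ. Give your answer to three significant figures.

ζ ≈ 0.186

Dividing through by 3.75: denominator becomes s² + 103.7 s + 77870.
So ω_n = √77870 = 279 rad/s and ζ = 103.7/(2·279) = 0.186.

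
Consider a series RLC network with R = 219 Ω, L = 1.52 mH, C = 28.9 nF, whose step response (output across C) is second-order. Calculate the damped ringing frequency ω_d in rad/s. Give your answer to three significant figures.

For a series RLC circuit (capacitor voltage as output), ω_n = 1/√(LC) = 1/√(1.52 mH · 28.9 nF) = 151000 rad/s.
ζ = (R/2)·√(C/L) = (219/2)·√(28.9 nF/1.52 mH) = 0.477.
The damped frequency ω_d = ω_n√(1−ζ²) = 133000 rad/s.

ω_d ≈ 133000 rad/s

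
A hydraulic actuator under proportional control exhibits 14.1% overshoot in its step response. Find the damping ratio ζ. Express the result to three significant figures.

Inverting the overshoot relation: ζ = |ln 0.141|/√(π² + ln²0.141) = 0.529.

ζ ≈ 0.529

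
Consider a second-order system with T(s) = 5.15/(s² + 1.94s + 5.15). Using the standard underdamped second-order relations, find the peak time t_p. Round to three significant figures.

t_p ≈ 1.53 s

Comparing the denominator to s² + 2ζω_n s + ω_n²: ω_n = √5.15 = 2.27 rad/s, and 2ζω_n = 1.94 so ζ = 1.94/(2·2.27) = 0.427.
The damped frequency ω_d = ω_n√(1−ζ²) = 2.05 rad/s. Then t_p = π/ω_d = 1.53 s.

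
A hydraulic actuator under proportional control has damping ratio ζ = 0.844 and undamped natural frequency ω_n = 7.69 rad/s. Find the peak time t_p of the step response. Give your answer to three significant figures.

The damped frequency is ω_d = ω_n√(1−ζ²) = 7.69·√(1−0.712) = 4.12 rad/s.
Peak time t_p = π/ω_d = π/4.12 = 0.762 s.

t_p ≈ 0.762 s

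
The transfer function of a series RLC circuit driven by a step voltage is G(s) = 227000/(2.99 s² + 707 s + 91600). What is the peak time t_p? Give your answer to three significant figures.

Dividing through by 2.99: denominator becomes s² + 236.5 s + 30640.
So ω_n = √30640 = 175 rad/s and ζ = 236.5/(2·175) = 0.675.
ω_d = ω_n√(1−ζ²) = 129 rad/s. t_p = π/ω_d = 0.0243 s.

t_p ≈ 0.0243 s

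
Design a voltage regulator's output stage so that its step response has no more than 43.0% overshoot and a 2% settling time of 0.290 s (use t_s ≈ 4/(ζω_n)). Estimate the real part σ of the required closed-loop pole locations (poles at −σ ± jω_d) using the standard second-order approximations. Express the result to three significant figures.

σ ≈ 13.8

The settling-time spec alone fixes σ = ζω_n = 4/t_s = 4/0.290 = 13.8.
(Overshoot then fixes ζ = 0.259 and hence ω_d = σ·√(1−ζ²)/ζ = 51.3 rad/s.)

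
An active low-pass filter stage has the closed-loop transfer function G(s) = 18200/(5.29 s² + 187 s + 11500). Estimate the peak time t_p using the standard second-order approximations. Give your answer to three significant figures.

Dividing through by 5.29: denominator becomes s² + 35.35 s + 2174.
So ω_n = √2174 = 46.6 rad/s and ζ = 35.35/(2·46.6) = 0.379.
ω_d = ω_n√(1−ζ²) = 43.1 rad/s. t_p = π/ω_d = 0.0728 s.

t_p ≈ 0.0728 s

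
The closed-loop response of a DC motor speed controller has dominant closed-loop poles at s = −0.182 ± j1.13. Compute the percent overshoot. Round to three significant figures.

|pole| = ω_n = √(0.182² + 1.13²) = 1.14 rad/s; ζ = cos θ = σ/ω_n = 0.159.
%OS = 100·exp(−πζ/√(1−ζ²)) = 60.3%.

%OS ≈ 60.3%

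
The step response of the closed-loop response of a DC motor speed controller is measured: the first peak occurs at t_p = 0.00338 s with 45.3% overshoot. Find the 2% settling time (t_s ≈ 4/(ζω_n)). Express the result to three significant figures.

t_s ≈ 0.0171 s

From the overshoot, ζ = −ln(OS)/√(π²+ln²(OS)) = 0.244.
t_p = π/ω_d ⇒ ω_d = 929 rad/s; then ω_n = ω_d/√(1−ζ²) = 959 rad/s.
t_s ≈ 4/(ζω_n) = 4/(0.244·959) = 0.0171 s.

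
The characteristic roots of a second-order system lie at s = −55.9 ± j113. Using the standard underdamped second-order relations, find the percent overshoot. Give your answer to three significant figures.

|pole| = ω_n = √(55.9² + 113²) = 126 rad/s; ζ = cos θ = σ/ω_n = 0.443.
%OS = 100 e^{−πζ/√(1−ζ²)} with ζ = 0.443 gives 21.1%.

%OS ≈ 21.1%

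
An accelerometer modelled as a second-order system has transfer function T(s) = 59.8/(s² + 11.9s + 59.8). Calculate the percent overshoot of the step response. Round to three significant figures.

Matching coefficients with s² + 2ζω_n s + ω_n² gives ω_n² = 59.8 ⇒ ω_n = 7.73 rad/s, and ζ = 11.9/(2ω_n) = 0.769.
%OS = 100 e^{−πζ/√(1−ζ²)} with ζ = 0.769 gives 2.27%.

%OS ≈ 2.27%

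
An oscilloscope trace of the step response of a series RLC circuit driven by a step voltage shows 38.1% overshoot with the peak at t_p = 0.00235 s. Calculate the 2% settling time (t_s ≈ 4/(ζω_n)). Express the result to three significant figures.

ζ from %OS: ζ = |ln 0.381|/√(π²+ln²0.381) = 0.294.
From t_p = π/ω_d, ω_d = π/0.00235 = 1340 rad/s, so ω_n = ω_d/√(1−ζ²) = 1400 rad/s.
t_s ≈ 4/(ζω_n) = 4/(0.294·1400) = 0.00974 s.

t_s ≈ 0.00974 s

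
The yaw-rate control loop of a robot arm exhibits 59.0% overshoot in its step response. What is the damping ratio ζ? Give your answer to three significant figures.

Inverting the overshoot relation: ζ = |ln 0.590|/√(π² + ln²0.590) = 0.166.

ζ ≈ 0.166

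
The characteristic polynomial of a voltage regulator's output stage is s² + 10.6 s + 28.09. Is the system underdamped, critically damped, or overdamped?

a² − 4b = 10.6² − 4·28.09 = 0 (repeated real root); the system is critically damped.

critically damped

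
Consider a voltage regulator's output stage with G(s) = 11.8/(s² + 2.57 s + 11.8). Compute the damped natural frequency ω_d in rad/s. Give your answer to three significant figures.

Matching coefficients with s² + 2ζω_n s + ω_n² gives ω_n² = 11.8 ⇒ ω_n = 3.44 rad/s, and ζ = 2.57/(2ω_n) = 0.374.
ω_d = ω_n√(1−ζ²) = 3.19 rad/s.

ω_d ≈ 3.19 rad/s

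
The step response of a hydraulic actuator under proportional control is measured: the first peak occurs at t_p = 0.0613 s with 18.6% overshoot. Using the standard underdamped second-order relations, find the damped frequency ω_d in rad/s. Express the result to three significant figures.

t_p = π/ω_d, so ω_d = π/0.0613 = 51.2 rad/s.

ω_d ≈ 51.2 rad/s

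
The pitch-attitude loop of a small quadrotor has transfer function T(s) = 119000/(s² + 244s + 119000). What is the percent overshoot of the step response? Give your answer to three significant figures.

Comparing the denominator to s² + 2ζω_n s + ω_n²: ω_n = √119000 = 345 rad/s, and 2ζω_n = 244 so ζ = 244/(2·345) = 0.354.
%OS = 100 e^{−πζ/√(1−ζ²)} with ζ = 0.354 gives 30.5%.

%OS ≈ 30.5%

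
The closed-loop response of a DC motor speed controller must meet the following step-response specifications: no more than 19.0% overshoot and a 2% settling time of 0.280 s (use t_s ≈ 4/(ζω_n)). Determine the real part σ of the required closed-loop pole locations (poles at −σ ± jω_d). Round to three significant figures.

The settling-time spec alone fixes σ = ζω_n = 4/t_s = 4/0.280 = 14.3.
(Overshoot then fixes ζ = 0.467 and hence ω_d = σ·√(1−ζ²)/ζ = 27.0 rad/s.)

σ ≈ 14.3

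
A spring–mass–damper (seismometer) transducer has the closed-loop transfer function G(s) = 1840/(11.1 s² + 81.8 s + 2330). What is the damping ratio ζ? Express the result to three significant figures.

ζ ≈ 0.254

Dividing through by 11.1: denominator becomes s² + 7.369 s + 209.9.
So ω_n = √209.9 = 14.5 rad/s and ζ = 7.369/(2·14.5) = 0.254.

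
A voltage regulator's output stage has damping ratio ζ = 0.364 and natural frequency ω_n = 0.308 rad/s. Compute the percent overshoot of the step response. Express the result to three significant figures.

%OS ≈ 29.3%

For an underdamped second-order system, %OS = 100·exp(−πζ/√(1−ζ²)).
πζ/√(1−ζ²) = π·0.364/√(1−0.132) = 1.228, so %OS = 100·e^(−1.228) = 29.3%.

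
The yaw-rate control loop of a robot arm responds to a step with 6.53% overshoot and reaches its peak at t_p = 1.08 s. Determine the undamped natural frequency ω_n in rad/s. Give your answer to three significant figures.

From the overshoot, ζ = −ln(OS)/√(π²+ln²(OS)) = 0.656.
From t_p = π/ω_d, ω_d = π/1.08 = 2.91 rad/s, so ω_n = ω_d/√(1−ζ²) = 3.85 rad/s.

ω_n ≈ 3.85 rad/s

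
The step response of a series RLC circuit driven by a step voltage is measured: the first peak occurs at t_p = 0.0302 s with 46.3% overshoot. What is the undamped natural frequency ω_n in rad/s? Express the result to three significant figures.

From the overshoot, ζ = −ln(OS)/√(π²+ln²(OS)) = 0.238.
t_p = π/ω_d ⇒ ω_d = 104 rad/s; then ω_n = ω_d/√(1−ζ²) = 107 rad/s.

ω_n ≈ 107 rad/s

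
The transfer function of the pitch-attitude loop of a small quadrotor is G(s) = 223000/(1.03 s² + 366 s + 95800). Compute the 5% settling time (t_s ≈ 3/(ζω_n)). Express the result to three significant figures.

t_s ≈ 0.0169 s

Dividing through by 1.03: denominator becomes s² + 355.3 s + 93010.
So ω_n = √93010 = 305 rad/s and ζ = 355.3/(2·305) = 0.583.
t_s ≈ 3/(ζω_n) = 0.0169 s.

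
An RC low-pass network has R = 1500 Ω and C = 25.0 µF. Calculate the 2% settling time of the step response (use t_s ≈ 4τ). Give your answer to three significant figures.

t_s ≈ 0.150 s

τ = RC = 1500 × 25.0 µF = 0.0375 s.
t_s ≈ 4τ = 0.150 s.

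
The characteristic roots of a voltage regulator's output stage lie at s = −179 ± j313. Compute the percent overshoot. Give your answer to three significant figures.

The poles are at −σ ± jω_d with σ = 179 and ω_d = 313, so ω_n = √(σ²+ω_d²) = 361 rad/s and ζ = σ/ω_n = 0.496.
%OS = 100·exp(−πζ/√(1−ζ²)) = 16.6%.

%OS ≈ 16.6%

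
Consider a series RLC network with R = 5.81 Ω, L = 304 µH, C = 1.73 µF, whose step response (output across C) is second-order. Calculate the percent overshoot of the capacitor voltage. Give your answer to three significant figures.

%OS ≈ 49.4%

For a series RLC circuit (capacitor voltage as output), ω_n = 1/√(LC) = 1/√(304 µH · 1.73 µF) = 43600 rad/s.
ζ = (R/2)·√(C/L) = (5.81/2)·√(1.73 µF/304 µH) = 0.219.
%OS = 100·exp(−πζ/√(1−ζ²)) = 49.4%.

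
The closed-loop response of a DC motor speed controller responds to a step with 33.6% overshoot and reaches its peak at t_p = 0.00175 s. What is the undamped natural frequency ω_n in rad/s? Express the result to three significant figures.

ω_n ≈ 1900 rad/s

From the overshoot, ζ = −ln(OS)/√(π²+ln²(OS)) = 0.328.
t_p = π/ω_d ⇒ ω_d = 1800 rad/s; then ω_n = ω_d/√(1−ζ²) = 1900 rad/s.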